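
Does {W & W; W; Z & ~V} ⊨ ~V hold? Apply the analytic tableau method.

Initial set: {(W & W); W; (Z & ~V); ~~V}.
(W & W): α-rule — add W, W.
(Z & ~V): α-rule — add Z, ~V.
× closes — contains both V and ~V.
All 1 branch closes.
Every branch closed, so the premises entail the conclusion.

Yes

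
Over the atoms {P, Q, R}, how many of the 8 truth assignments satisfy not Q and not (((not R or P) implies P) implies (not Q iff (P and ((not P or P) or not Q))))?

Initial set: {T (not Q and not (((not R or P) implies P) implies (not Q iff (P and ((not P or P) or not Q)))))}.
T (not Q and not (((not R or P) implies P) implies (not Q iff (P and ((not P or P) or not Q))))): α-rule — add T not Q, T not (((not R or P) implies P) implies (not Q iff (P and ((not P or P) or not Q)))).
T not (((not R or P) implies P) implies (not Q iff (P and ((not P or P) or not Q)))): α-rule — add T ((not R or P) implies P), F (not Q iff (P and ((not P or P) or not Q))).
T ((not R or P) implies P): β-rule — branch into F (not R or P)  //  T P.
  branch 1 (add F (not R or P)):
    F (not R or P): α-rule — add F not R, F P.
    F (not Q iff (P and ((not P or P) or not Q))): β-rule — branch into T not Q, F (P and ((not P or P) or not Q))  //  F not Q, T (P and ((not P or P) or not Q)).
      branch 1.1 (add T not Q, F (P and ((not P or P) or not Q))):
        F (P and ((not P or P) or not Q)): β-rule — branch into F P  //  F ((not P or P) or not Q).
          branch 1.1.1 (add F P):
            ○ open, literals {P=0, Q=0, R=1}.
          branch 1.1.2 (add F ((not P or P) or not Q)):
            F ((not P or P) or not Q): α-rule — add F (not P or P), F not Q.
            × closes — contains both Q and not Q.
      branch 1.2 (add F not Q, T (P and ((not P or P) or not Q))):
        × closes — contains both Q and not Q.
  branch 2 (add T P):
    F (not Q iff (P and ((not P or P) or not Q))): β-rule — branch into T not Q, F (P and ((not P or P) or not Q))  //  F not Q, T (P and ((not P or P) or not Q)).
      branch 2.1 (add T not Q, F (P and ((not P or P) or not Q))):
        F (P and ((not P or P) or not Q)): β-rule — branch into F P  //  F ((not P or P) or not Q).
          branch 2.1.1 (add F P):
            × closes — contains both P and not P.
          branch 2.1.2 (add F ((not P or P) or not Q)):
            F ((not P or P) or not Q): α-rule — add F (not P or P), F not Q.
            × closes — contains both Q and not Q.
      branch 2.2 (add F not Q, T (P and ((not P or P) or not Q))):
        × closes — contains both Q and not Q.
5 branches closed, 1 open.
Each open branch fixes some atoms; the unmentioned ones are free. Counting distinct full assignments: branch {P=0, Q=0, R=1} (none free) contributes 1 new. Total: 1.

1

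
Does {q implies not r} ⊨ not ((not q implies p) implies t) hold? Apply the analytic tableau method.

Initial set: {T (q implies not r); F not ((not q implies p) implies t)}.
T (q implies not r): β-rule — branch into F q  //  T not r.
  branch 1 (add F q):
    F not ((not q implies p) implies t): β-rule — branch into F (not q implies p)  //  T t.
      branch 1.1 (add F (not q implies p)):
        F (not q implies p): α-rule — add T not q, F p.
        ○ open, literals {p=0, q=0}.
      branch 1.2 (add T t):
        ○ open, literals {q=0, t=1}.
  branch 2 (add T not r):
    F not ((not q implies p) implies t): β-rule — branch into F (not q implies p)  //  T t.
      branch 2.1 (add F (not q implies p)):
        F (not q implies p): α-rule — add T not q, F p.
        ○ open, literals {p=0, q=0, r=0}.
      branch 2.2 (add T t):
        ○ open, literals {r=0, t=1}.
0 branches closed, 4 open.
An open branch gives a countermodel: p=0, q=0 (unmentioned atoms arbitrary); the premises hold there but the conclusion fails.

No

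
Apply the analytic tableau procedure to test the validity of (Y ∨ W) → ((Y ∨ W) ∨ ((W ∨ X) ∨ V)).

Assume the negation and expand:
Initial set: {¬((Y ∨ W) → ((Y ∨ W) ∨ ((W ∨ X) ∨ V)))}.
¬((Y ∨ W) → ((Y ∨ W) ∨ ((W ∨ X) ∨ V))): α-rule — add (Y ∨ W), ¬((Y ∨ W) ∨ ((W ∨ X) ∨ V)).
¬((Y ∨ W) ∨ ((W ∨ X) ∨ V)): α-rule — add ¬(Y ∨ W), ¬((W ∨ X) ∨ V).
¬(Y ∨ W): α-rule — add ¬Y, ¬W.
¬((W ∨ X) ∨ V): α-rule — add ¬(W ∨ X), ¬V.
¬(W ∨ X): α-rule — add ¬W, ¬X.
(Y ∨ W): β-rule — branch into Y  //  W.
  branch 1 (add Y):
    × closes — contains both Y and ¬Y.
  branch 2 (add W):
    × closes — contains both W and ¬W.
All 2 branches close.
Every branch closed, so the negation is unsatisfiable and the formula is valid.

Valid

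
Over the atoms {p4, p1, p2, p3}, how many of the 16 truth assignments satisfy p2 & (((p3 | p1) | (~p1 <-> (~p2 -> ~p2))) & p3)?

Initial set: {T (p2 & (((p3 | p1) | (~p1 <-> (~p2 -> ~p2))) & p3))}.
T (p2 & (((p3 | p1) | (~p1 <-> (~p2 -> ~p2))) & p3)): α-rule — add T p2, T (((p3 | p1) | (~p1 <-> (~p2 -> ~p2))) & p3).
T (((p3 | p1) | (~p1 <-> (~p2 -> ~p2))) & p3): α-rule — add T ((p3 | p1) | (~p1 <-> (~p2 -> ~p2))), T p3.
T ((p3 | p1) | (~p1 <-> (~p2 -> ~p2))): β-rule — branch into T (p3 | p1)  //  T (~p1 <-> (~p2 -> ~p2)).
  branch 1 (add T (p3 | p1)):
    T (p3 | p1): β-rule — branch into T p3  //  T p1.
      branch 1.1 (add T p3):
        ○ open, literals {p2=true, p3=true}.
      branch 1.2 (add T p1):
        ○ open, literals {p1=true, p2=true, p3=true}.
  branch 2 (add T (~p1 <-> (~p2 -> ~p2))):
    T (~p1 <-> (~p2 -> ~p2)): β-rule — branch into T ~p1, T (~p2 -> ~p2)  //  F ~p1, F (~p2 -> ~p2).
      branch 2.1 (add T ~p1, T (~p2 -> ~p2)):
        T (~p2 -> ~p2): β-rule — branch into F ~p2  //  T ~p2.
          branch 2.1.1 (add F ~p2):
            ○ open, literals {p1=false, p2=true, p3=true}.
          branch 2.1.2 (add T ~p2):
            × closes — contains both p2 and ~p2.
      branch 2.2 (add F ~p1, F (~p2 -> ~p2)):
        F (~p2 -> ~p2): α-rule — add T ~p2, F ~p2.
        × closes — contains both p2 and ~p2.
2 branches closed, 3 open.
Each open branch fixes some atoms; the unmentioned ones are free. Counting distinct full assignments: branch {p2=true, p3=true} (p4, p1) contributes 4 new; branch {p1=true, p2=true, p3=true} (p4) contributes 0 new; branch {p1=false, p2=true, p3=true} (p4) contributes 0 new. Total: 4.

4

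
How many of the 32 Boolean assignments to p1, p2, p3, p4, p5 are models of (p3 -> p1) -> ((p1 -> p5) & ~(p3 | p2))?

14

Initial set: {((p3 -> p1) -> ((p1 -> p5) & ~(p3 | p2)))}.
((p3 -> p1) -> ((p1 -> p5) & ~(p3 | p2))): β-rule — branch into ~(p3 -> p1)  //  ((p1 -> p5) & ~(p3 | p2)).
  branch 1 (add ~(p3 -> p1)):
    ~(p3 -> p1): α-rule — add p3, ~p1.
    ○ open, literals {p1=false, p3=true}.
  branch 2 (add ((p1 -> p5) & ~(p3 | p2))):
    ((p1 -> p5) & ~(p3 | p2)): α-rule — add (p1 -> p5), ~(p3 | p2).
    ~(p3 | p2): α-rule — add ~p3, ~p2.
    (p1 -> p5): β-rule — branch into ~p1  //  p5.
      branch 2.1 (add ~p1):
        ○ open, literals {p1=false, p2=false, p3=false}.
      branch 2.2 (add p5):
        ○ open, literals {p2=false, p3=false, p5=true}.
0 branches closed, 3 open.
Each open branch fixes some atoms; the unmentioned ones are free. Counting distinct full assignments: branch {p1=false, p3=true} (p2, p4, p5) contributes 8 new; branch {p1=false, p2=false, p3=false} (p4, p5) contributes 4 new; branch {p2=false, p3=false, p5=true} (p1, p4) contributes 2 new. Total: 14.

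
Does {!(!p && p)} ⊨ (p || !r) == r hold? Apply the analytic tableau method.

No

Initial set: {T !(!p && p); F ((p || !r) == r)}.
T !(!p && p): β-rule — branch into F !p  //  F p.
  branch 1 (add F !p):
    F ((p || !r) == r): β-rule — branch into T (p || !r), F r  //  F (p || !r), T r.
      branch 1.1 (add T (p || !r), F r):
        T (p || !r): β-rule — branch into T p  //  T !r.
          branch 1.1.1 (add T p):
            ○ open, literals {p=1, r=0}.
          branch 1.1.2 (add T !r):
            ○ open, literals {p=1, r=0}.
      branch 1.2 (add F (p || !r), T r):
        F (p || !r): α-rule — add F p, F !r.
        × closes — contains both p and !p.
  branch 2 (add F p):
    F ((p || !r) == r): β-rule — branch into T (p || !r), F r  //  F (p || !r), T r.
      branch 2.1 (add T (p || !r), F r):
        T (p || !r): β-rule — branch into T p  //  T !r.
          branch 2.1.1 (add T p):
            × closes — contains both p and !p.
          branch 2.1.2 (add T !r):
            ○ open, literals {p=0, r=0}.
      branch 2.2 (add F (p || !r), T r):
        F (p || !r): α-rule — add F p, F !r.
        ○ open, literals {p=0, r=1}.
2 branches closed, 4 open.
An open branch gives a countermodel: p=1, r=0 (unmentioned atoms arbitrary); the premises hold there but the conclusion fails.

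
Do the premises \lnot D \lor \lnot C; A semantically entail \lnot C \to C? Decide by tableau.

No

Initial set: {(\lnot D \lor \lnot C); A; \lnot (\lnot C \to C)}.
\lnot (\lnot C \to C): α-rule — add \lnot C, \lnot C.
(\lnot D \lor \lnot C): β-rule — branch into \lnot D  //  \lnot C.
  branch 1 (add \lnot D):
    ○ open, literals {A=true, C=false, D=false}.
  branch 2 (add \lnot C):
    ○ open, literals {A=true, C=false}.
0 branches closed, 2 open.
An open branch gives a countermodel: A=true, C=false, D=false (unmentioned atoms arbitrary); the premises hold there but the conclusion fails.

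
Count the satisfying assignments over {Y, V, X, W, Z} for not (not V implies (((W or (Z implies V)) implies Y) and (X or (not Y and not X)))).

10

Initial set: {not (not V implies (((W or (Z implies V)) implies Y) and (X or (not Y and not X))))}.
not (not V implies (((W or (Z implies V)) implies Y) and (X or (not Y and not X)))): α-rule — add not V, not (((W or (Z implies V)) implies Y) and (X or (not Y and not X))).
not (((W or (Z implies V)) implies Y) and (X or (not Y and not X))): β-rule — branch into not ((W or (Z implies V)) implies Y)  //  not (X or (not Y and not X)).
  branch 1 (add not ((W or (Z implies V)) implies Y)):
    not ((W or (Z implies V)) implies Y): α-rule — add (W or (Z implies V)), not Y.
    (W or (Z implies V)): β-rule — branch into W  //  (Z implies V).
      branch 1.1 (add W):
        ○ open, literals {V=0, W=1, Y=0}.
      branch 1.2 (add (Z implies V)):
        (Z implies V): β-rule — branch into not Z  //  V.
          branch 1.2.1 (add not Z):
            ○ open, literals {V=0, Y=0, Z=0}.
          branch 1.2.2 (add V):
            × closes — contains both V and not V.
  branch 2 (add not (X or (not Y and not X))):
    not (X or (not Y and not X)): α-rule — add not X, not (not Y and not X).
    not (not Y and not X): β-rule — branch into not not Y  //  not not X.
      branch 2.1 (add not not Y):
        ○ open, literals {V=0, X=0, Y=1}.
      branch 2.2 (add not not X):
        × closes — contains both X and not X.
2 branches closed, 3 open.
Each open branch fixes some atoms; the unmentioned ones are free. Counting distinct full assignments: branch {V=0, W=1, Y=0} (X, Z) contributes 4 new; branch {V=0, Y=0, Z=0} (X, W) contributes 2 new; branch {V=0, X=0, Y=1} (W, Z) contributes 4 new. Total: 10.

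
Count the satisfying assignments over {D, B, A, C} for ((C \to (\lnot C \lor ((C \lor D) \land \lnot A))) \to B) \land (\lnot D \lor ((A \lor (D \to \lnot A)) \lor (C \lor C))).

10

Initial set: {(((C \to (\lnot C \lor ((C \lor D) \land \lnot A))) \to B) \land (\lnot D \lor ((A \lor (D \to \lnot A)) \lor (C \lor C))))}.
(((C \to (\lnot C \lor ((C \lor D) \land \lnot A))) \to B) \land (\lnot D \lor ((A \lor (D \to \lnot A)) \lor (C \lor C)))): α-rule — add ((C \to (\lnot C \lor ((C \lor D) \land \lnot A))) \to B), (\lnot D \lor ((A \lor (D \to \lnot A)) \lor (C \lor C))).
((C \to (\lnot C \lor ((C \lor D) \land \lnot A))) \to B): β-rule — branch into \lnot (C \to (\lnot C \lor ((C \lor D) \land \lnot A)))  //  B.
  branch 1 (add \lnot (C \to (\lnot C \lor ((C \lor D) \land \lnot A)))):
    \lnot (C \to (\lnot C \lor ((C \lor D) \land \lnot A))): α-rule — add C, \lnot (\lnot C \lor ((C \lor D) \land \lnot A)).
    \lnot (\lnot C \lor ((C \lor D) \land \lnot A)): α-rule — add \lnot \lnot C, \lnot ((C \lor D) \land \lnot A).
    (\lnot D \lor ((A \lor (D \to \lnot A)) \lor (C \lor C))): β-rule — branch into \lnot D  //  ((A \lor (D \to \lnot A)) \lor (C \lor C)).
      branch 1.1 (add \lnot D):
        \lnot ((C \lor D) \land \lnot A): β-rule — branch into \lnot (C \lor D)  //  \lnot \lnot A.
          branch 1.1.1 (add \lnot (C \lor D)):
            \lnot (C \lor D): α-rule — add \lnot C, \lnot D.
            × closes — contains both C and \lnot C.
          branch 1.1.2 (add \lnot \lnot A):
            ○ open, literals {A=1, C=1, D=0}.
      branch 1.2 (add ((A \lor (D \to \lnot A)) \lor (C \lor C))):
        \lnot ((C \lor D) \land \lnot A): β-rule — branch into \lnot (C \lor D)  //  \lnot \lnot A.
          branch 1.2.1 (add \lnot (C \lor D)):
            \lnot (C \lor D): α-rule — add \lnot C, \lnot D.
            × closes — contains both C and \lnot C.
          branch 1.2.2 (add \lnot \lnot A):
            ((A \lor (D \to \lnot A)) \lor (C \lor C)): β-rule — branch into (A \lor (D \to \lnot A))  //  (C \lor C).
              branch 1.2.2.1 (add (A \lor (D \to \lnot A))):
                (A \lor (D \to \lnot A)): β-rule — branch into A  //  (D \to \lnot A).
                  branch 1.2.2.1.1 (add A):
                    ○ open, literals {A=1, C=1}.
                  branch 1.2.2.1.2 (add (D \to \lnot A)):
                    (D \to \lnot A): β-rule — branch into \lnot D  //  \lnot A.
                      branch 1.2.2.1.2.1 (add \lnot D):
                        ○ open, literals {A=1, C=1, D=0}.
                      branch 1.2.2.1.2.2 (add \lnot A):
                        × closes — contains both A and \lnot A.
              branch 1.2.2.2 (add (C \lor C)):
                (C \lor C): β-rule — branch into C  //  C.
                  branch 1.2.2.2.1 (add C):
                    ○ open, literals {A=1, C=1}.
                  branch 1.2.2.2.2 (add C):
                    ○ open, literals {A=1, C=1}.
  branch 2 (add B):
    (\lnot D \lor ((A \lor (D \to \lnot A)) \lor (C \lor C))): β-rule — branch into \lnot D  //  ((A \lor (D \to \lnot A)) \lor (C \lor C)).
      branch 2.1 (add \lnot D):
        ○ open, literals {B=1, D=0}.
      branch 2.2 (add ((A \lor (D \to \lnot A)) \lor (C \lor C))):
        ((A \lor (D \to \lnot A)) \lor (C \lor C)): β-rule — branch into (A \lor (D \to \lnot A))  //  (C \lor C).
          branch 2.2.1 (add (A \lor (D \to \lnot A))):
            (A \lor (D \to \lnot A)): β-rule — branch into A  //  (D \to \lnot A).
              branch 2.2.1.1 (add A):
                ○ open, literals {A=1, B=1}.
              branch 2.2.1.2 (add (D \to \lnot A)):
                (D \to \lnot A): β-rule — branch into \lnot D  //  \lnot A.
                  branch 2.2.1.2.1 (add \lnot D):
                    ○ open, literals {B=1, D=0}.
                  branch 2.2.1.2.2 (add \lnot A):
                    ○ open, literals {A=0, B=1}.
          branch 2.2.2 (add (C \lor C)):
            (C \lor C): β-rule — branch into C  //  C.
              branch 2.2.2.1 (add C):
                ○ open, literals {B=1, C=1}.
              branch 2.2.2.2 (add C):
                ○ open, literals {B=1, C=1}.
3 branches closed, 11 open.
Each open branch fixes some atoms; the unmentioned ones are free. Counting distinct full assignments: branch {A=1, C=1, D=0} (B) contributes 2 new; branch {A=1, C=1} (D, B) contributes 2 new; branch {A=1, C=1, D=0} (B) contributes 0 new; branch {A=1, C=1} (D, B) contributes 0 new; branch {A=1, C=1} (D, B) contributes 0 new; branch {B=1, D=0} (A, C) contributes 3 new; branch {A=1, B=1} (D, C) contributes 1 new; branch {B=1, D=0} (A, C) contributes 0 new; branch {A=0, B=1} (D, C) contributes 2 new; branch {B=1, C=1} (D, A) contributes 0 new; branch {B=1, C=1} (D, A) contributes 0 new. Total: 10.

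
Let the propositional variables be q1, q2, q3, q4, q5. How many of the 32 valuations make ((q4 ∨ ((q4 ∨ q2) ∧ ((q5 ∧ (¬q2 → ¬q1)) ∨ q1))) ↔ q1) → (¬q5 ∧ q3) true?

Initial set: {(((q4 ∨ ((q4 ∨ q2) ∧ ((q5 ∧ (¬q2 → ¬q1)) ∨ q1))) ↔ q1) → (¬q5 ∧ q3))}.
(((q4 ∨ ((q4 ∨ q2) ∧ ((q5 ∧ (¬q2 → ¬q1)) ∨ q1))) ↔ q1) → (¬q5 ∧ q3)): β-rule — branch into ¬((q4 ∨ ((q4 ∨ q2) ∧ ((q5 ∧ (¬q2 → ¬q1)) ∨ q1))) ↔ q1)  //  (¬q5 ∧ q3).
  branch 1 (add ¬((q4 ∨ ((q4 ∨ q2) ∧ ((q5 ∧ (¬q2 → ¬q1)) ∨ q1))) ↔ q1)):
    ¬((q4 ∨ ((q4 ∨ q2) ∧ ((q5 ∧ (¬q2 → ¬q1)) ∨ q1))) ↔ q1): β-rule — branch into (q4 ∨ ((q4 ∨ q2) ∧ ((q5 ∧ (¬q2 → ¬q1)) ∨ q1))), ¬q1  //  ¬(q4 ∨ ((q4 ∨ q2) ∧ ((q5 ∧ (¬q2 → ¬q1)) ∨ q1))), q1.
      branch 1.1 (add (q4 ∨ ((q4 ∨ q2) ∧ ((q5 ∧ (¬q2 → ¬q1)) ∨ q1))), ¬q1):
        (q4 ∨ ((q4 ∨ q2) ∧ ((q5 ∧ (¬q2 → ¬q1)) ∨ q1))): β-rule — branch into q4  //  ((q4 ∨ q2) ∧ ((q5 ∧ (¬q2 → ¬q1)) ∨ q1)).
          branch 1.1.1 (add q4):
            ○ open, literals {q1=false, q4=true}.
          branch 1.1.2 (add ((q4 ∨ q2) ∧ ((q5 ∧ (¬q2 → ¬q1)) ∨ q1))):
            ((q4 ∨ q2) ∧ ((q5 ∧ (¬q2 → ¬q1)) ∨ q1)): α-rule — add (q4 ∨ q2), ((q5 ∧ (¬q2 → ¬q1)) ∨ q1).
            (q4 ∨ q2): β-rule — branch into q4  //  q2.
              branch 1.1.2.1 (add q4):
                ((q5 ∧ (¬q2 → ¬q1)) ∨ q1): β-rule — branch into (q5 ∧ (¬q2 → ¬q1))  //  q1.
                  branch 1.1.2.1.1 (add (q5 ∧ (¬q2 → ¬q1))):
                    (q5 ∧ (¬q2 → ¬q1)): α-rule — add q5, (¬q2 → ¬q1).
                    (¬q2 → ¬q1): β-rule — branch into ¬¬q2  //  ¬q1.
                      branch 1.1.2.1.1.1 (add ¬¬q2):
                        ○ open, literals {q1=false, q2=true, q4=true, q5=true}.
                      branch 1.1.2.1.1.2 (add ¬q1):
                        ○ open, literals {q1=false, q4=true, q5=true}.
                  branch 1.1.2.1.2 (add q1):
                    × closes — contains both q1 and ¬q1.
              branch 1.1.2.2 (add q2):
                ((q5 ∧ (¬q2 → ¬q1)) ∨ q1): β-rule — branch into (q5 ∧ (¬q2 → ¬q1))  //  q1.
                  branch 1.1.2.2.1 (add (q5 ∧ (¬q2 → ¬q1))):
                    (q5 ∧ (¬q2 → ¬q1)): α-rule — add q5, (¬q2 → ¬q1).
                    (¬q2 → ¬q1): β-rule — branch into ¬¬q2  //  ¬q1.
                      branch 1.1.2.2.1.1 (add ¬¬q2):
                        ○ open, literals {q1=false, q2=true, q5=true}.
                      branch 1.1.2.2.1.2 (add ¬q1):
                        ○ open, literals {q1=false, q2=true, q5=true}.
                  branch 1.1.2.2.2 (add q1):
                    × closes — contains both q1 and ¬q1.
      branch 1.2 (add ¬(q4 ∨ ((q4 ∨ q2) ∧ ((q5 ∧ (¬q2 → ¬q1)) ∨ q1))), q1):
        ¬(q4 ∨ ((q4 ∨ q2) ∧ ((q5 ∧ (¬q2 → ¬q1)) ∨ q1))): α-rule — add ¬q4, ¬((q4 ∨ q2) ∧ ((q5 ∧ (¬q2 → ¬q1)) ∨ q1)).
        ¬((q4 ∨ q2) ∧ ((q5 ∧ (¬q2 → ¬q1)) ∨ q1)): β-rule — branch into ¬(q4 ∨ q2)  //  ¬((q5 ∧ (¬q2 → ¬q1)) ∨ q1).
          branch 1.2.1 (add ¬(q4 ∨ q2)):
            ¬(q4 ∨ q2): α-rule — add ¬q4, ¬q2.
            ○ open, literals {q1=true, q2=false, q4=false}.
          branch 1.2.2 (add ¬((q5 ∧ (¬q2 → ¬q1)) ∨ q1)):
            ¬((q5 ∧ (¬q2 → ¬q1)) ∨ q1): α-rule — add ¬(q5 ∧ (¬q2 → ¬q1)), ¬q1.
            × closes — contains both q1 and ¬q1.
  branch 2 (add (¬q5 ∧ q3)):
    (¬q5 ∧ q3): α-rule — add ¬q5, q3.
    ○ open, literals {q3=true, q5=false}.
3 branches closed, 7 open.
Each open branch fixes some atoms; the unmentioned ones are free. Counting distinct full assignments: branch {q1=false, q4=true} (q2, q3, q5) contributes 8 new; branch {q1=false, q2=true, q4=true, q5=true} (q3) contributes 0 new; branch {q1=false, q4=true, q5=true} (q2, q3) contributes 0 new; branch {q1=false, q2=true, q5=true} (q3, q4) contributes 2 new; branch {q1=false, q2=true, q5=true} (q3, q4) contributes 0 new; branch {q1=true, q2=false, q4=false} (q3, q5) contributes 4 new; branch {q3=true, q5=false} (q1, q2, q4) contributes 5 new. Total: 19.

19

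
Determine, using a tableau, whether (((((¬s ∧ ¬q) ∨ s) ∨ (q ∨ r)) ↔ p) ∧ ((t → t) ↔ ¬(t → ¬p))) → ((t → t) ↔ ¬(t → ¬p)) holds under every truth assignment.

Assume the negation and expand:
Initial set: {¬((((((¬s ∧ ¬q) ∨ s) ∨ (q ∨ r)) ↔ p) ∧ ((t → t) ↔ ¬(t → ¬p))) → ((t → t) ↔ ¬(t → ¬p)))}.
¬((((((¬s ∧ ¬q) ∨ s) ∨ (q ∨ r)) ↔ p) ∧ ((t → t) ↔ ¬(t → ¬p))) → ((t → t) ↔ ¬(t → ¬p))): α-rule — add (((((¬s ∧ ¬q) ∨ s) ∨ (q ∨ r)) ↔ p) ∧ ((t → t) ↔ ¬(t → ¬p))), ¬((t → t) ↔ ¬(t → ¬p)).
(((((¬s ∧ ¬q) ∨ s) ∨ (q ∨ r)) ↔ p) ∧ ((t → t) ↔ ¬(t → ¬p))): α-rule — add ((((¬s ∧ ¬q) ∨ s) ∨ (q ∨ r)) ↔ p), ((t → t) ↔ ¬(t → ¬p)).
¬((t → t) ↔ ¬(t → ¬p)): β-rule — branch into (t → t), ¬¬(t → ¬p)  //  ¬(t → t), ¬(t → ¬p).
  branch 1 (add (t → t), ¬¬(t → ¬p)):
    ((((¬s ∧ ¬q) ∨ s) ∨ (q ∨ r)) ↔ p): β-rule — branch into (((¬s ∧ ¬q) ∨ s) ∨ (q ∨ r)), p  //  ¬(((¬s ∧ ¬q) ∨ s) ∨ (q ∨ r)), ¬p.
      branch 1.1 (add (((¬s ∧ ¬q) ∨ s) ∨ (q ∨ r)), p):
        ((t → t) ↔ ¬(t → ¬p)): β-rule — branch into (t → t), ¬(t → ¬p)  //  ¬(t → t), ¬¬(t → ¬p).
          branch 1.1.1 (add (t → t), ¬(t → ¬p)):
            ¬(t → ¬p): α-rule — add t, ¬¬p.
            (t → t): β-rule — branch into ¬t  //  t.
              branch 1.1.1.1 (add ¬t):
                × closes — contains both t and ¬t.
              branch 1.1.1.2 (add t):
                ¬¬(t → ¬p): β-rule — branch into ¬t  //  ¬p.
                  branch 1.1.1.2.1 (add ¬t):
                    × closes — contains both t and ¬t.
                  branch 1.1.1.2.2 (add ¬p):
                    × closes — contains both p and ¬p.
          branch 1.1.2 (add ¬(t → t), ¬¬(t → ¬p)):
            ¬(t → t): α-rule — add t, ¬t.
            × closes — contains both t and ¬t.
      branch 1.2 (add ¬(((¬s ∧ ¬q) ∨ s) ∨ (q ∨ r)), ¬p):
        ¬(((¬s ∧ ¬q) ∨ s) ∨ (q ∨ r)): α-rule — add ¬((¬s ∧ ¬q) ∨ s), ¬(q ∨ r).
        ¬((¬s ∧ ¬q) ∨ s): α-rule — add ¬(¬s ∧ ¬q), ¬s.
        ¬(q ∨ r): α-rule — add ¬q, ¬r.
        ((t → t) ↔ ¬(t → ¬p)): β-rule — branch into (t → t), ¬(t → ¬p)  //  ¬(t → t), ¬¬(t → ¬p).
          branch 1.2.1 (add (t → t), ¬(t → ¬p)):
            ¬(t → ¬p): α-rule — add t, ¬¬p.
            × closes — contains both p and ¬p.
          branch 1.2.2 (add ¬(t → t), ¬¬(t → ¬p)):
            ¬(t → t): α-rule — add t, ¬t.
            × closes — contains both t and ¬t.
  branch 2 (add ¬(t → t), ¬(t → ¬p)):
    ¬(t → t): α-rule — add t, ¬t.
    × closes — contains both t and ¬t.
All 7 branches close.
Every branch closed, so the negation is unsatisfiable and the formula is valid.

Valid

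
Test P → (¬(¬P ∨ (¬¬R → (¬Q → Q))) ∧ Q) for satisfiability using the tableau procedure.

Satisfiable

Initial set: {(P → (¬(¬P ∨ (¬¬R → (¬Q → Q))) ∧ Q))}.
(P → (¬(¬P ∨ (¬¬R → (¬Q → Q))) ∧ Q)): β-rule — branch into ¬P  //  (¬(¬P ∨ (¬¬R → (¬Q → Q))) ∧ Q).
  branch 1 (add ¬P):
    ○ open, literals {P=0}.
  branch 2 (add (¬(¬P ∨ (¬¬R → (¬Q → Q))) ∧ Q)):
    (¬(¬P ∨ (¬¬R → (¬Q → Q))) ∧ Q): α-rule — add ¬(¬P ∨ (¬¬R → (¬Q → Q))), Q.
    ¬(¬P ∨ (¬¬R → (¬Q → Q))): α-rule — add ¬¬P, ¬(¬¬R → (¬Q → Q)).
    ¬(¬¬R → (¬Q → Q)): α-rule — add ¬¬R, ¬(¬Q → Q).
    ¬¬R: drop double negation, giving R.
    ¬(¬Q → Q): α-rule — add ¬Q, ¬Q.
    × closes — contains both Q and ¬Q.
1 branch closed, 1 open.
An open branch gives a satisfying assignment: P=0.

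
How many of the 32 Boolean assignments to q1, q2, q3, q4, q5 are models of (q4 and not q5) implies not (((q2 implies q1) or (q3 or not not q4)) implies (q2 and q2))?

Initial set: {T ((q4 and not q5) implies not (((q2 implies q1) or (q3 or not not q4)) implies (q2 and q2)))}.
T ((q4 and not q5) implies not (((q2 implies q1) or (q3 or not not q4)) implies (q2 and q2))): β-rule — branch into F (q4 and not q5)  //  T not (((q2 implies q1) or (q3 or not not q4)) implies (q2 and q2)).
  branch 1 (add F (q4 and not q5)):
    F (q4 and not q5): β-rule — branch into F q4  //  F not q5.
      branch 1.1 (add F q4):
        ○ open, literals {q4=false}.
      branch 1.2 (add F not q5):
        ○ open, literals {q5=true}.
  branch 2 (add T not (((q2 implies q1) or (q3 or not not q4)) implies (q2 and q2))):
    T not (((q2 implies q1) or (q3 or not not q4)) implies (q2 and q2)): α-rule — add T ((q2 implies q1) or (q3 or not not q4)), F (q2 and q2).
    T ((q2 implies q1) or (q3 or not not q4)): β-rule — branch into T (q2 implies q1)  //  T (q3 or not not q4).
      branch 2.1 (add T (q2 implies q1)):
        F (q2 and q2): β-rule — branch into F q2  //  F q2.
          branch 2.1.1 (add F q2):
            T (q2 implies q1): β-rule — branch into F q2  //  T q1.
              branch 2.1.1.1 (add F q2):
                ○ open, literals {q2=false}.
              branch 2.1.1.2 (add T q1):
                ○ open, literals {q1=true, q2=false}.
          branch 2.1.2 (add F q2):
            T (q2 implies q1): β-rule — branch into F q2  //  T q1.
              branch 2.1.2.1 (add F q2):
                ○ open, literals {q2=false}.
              branch 2.1.2.2 (add T q1):
                ○ open, literals {q1=true, q2=false}.
      branch 2.2 (add T (q3 or not not q4)):
        F (q2 and q2): β-rule — branch into F q2  //  F q2.
          branch 2.2.1 (add F q2):
            T (q3 or not not q4): β-rule — branch into T q3  //  T not not q4.
              branch 2.2.1.1 (add T q3):
                ○ open, literals {q2=false, q3=true}.
              branch 2.2.1.2 (add T not not q4):
                T not not q4: drop double negation, giving T q4.
                ○ open, literals {q2=false, q4=true}.
          branch 2.2.2 (add F q2):
            T (q3 or not not q4): β-rule — branch into T q3  //  T not not q4.
              branch 2.2.2.1 (add T q3):
                ○ open, literals {q2=false, q3=true}.
              branch 2.2.2.2 (add T not not q4):
                T not not q4: drop double negation, giving T q4.
                ○ open, literals {q2=false, q4=true}.
0 branches closed, 10 open.
Each open branch fixes some atoms; the unmentioned ones are free. Counting distinct full assignments: branch {q4=false} (q1, q2, q3, q5) contributes 16 new; branch {q5=true} (q1, q2, q3, q4) contributes 8 new; branch {q2=false} (q1, q3, q4, q5) contributes 4 new; branch {q1=true, q2=false} (q3, q4, q5) contributes 0 new; branch {q2=false} (q1, q3, q4, q5) contributes 0 new; branch {q1=true, q2=false} (q3, q4, q5) contributes 0 new; branch {q2=false, q3=true} (q1, q4, q5) contributes 0 new; branch {q2=false, q4=true} (q1, q3, q5) contributes 0 new; branch {q2=false, q3=true} (q1, q4, q5) contributes 0 new; branch {q2=false, q4=true} (q1, q3, q5) contributes 0 new. Total: 28.

28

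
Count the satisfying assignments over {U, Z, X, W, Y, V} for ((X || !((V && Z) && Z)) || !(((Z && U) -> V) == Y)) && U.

Initial set: {T (((X || !((V && Z) && Z)) || !(((Z && U) -> V) == Y)) && U)}.
T (((X || !((V && Z) && Z)) || !(((Z && U) -> V) == Y)) && U): α-rule — add T ((X || !((V && Z) && Z)) || !(((Z && U) -> V) == Y)), T U.
T ((X || !((V && Z) && Z)) || !(((Z && U) -> V) == Y)): β-rule — branch into T (X || !((V && Z) && Z))  //  T !(((Z && U) -> V) == Y).
  branch 1 (add T (X || !((V && Z) && Z))):
    T (X || !((V && Z) && Z)): β-rule — branch into T X  //  T !((V && Z) && Z).
      branch 1.1 (add T X):
        ○ open, literals {U=1, X=1}.
      branch 1.2 (add T !((V && Z) && Z)):
        T !((V && Z) && Z): β-rule — branch into F (V && Z)  //  F Z.
          branch 1.2.1 (add F (V && Z)):
            F (V && Z): β-rule — branch into F V  //  F Z.
              branch 1.2.1.1 (add F V):
                ○ open, literals {U=1, V=0}.
              branch 1.2.1.2 (add F Z):
                ○ open, literals {U=1, Z=0}.
          branch 1.2.2 (add F Z):
            ○ open, literals {U=1, Z=0}.
  branch 2 (add T !(((Z && U) -> V) == Y)):
    T !(((Z && U) -> V) == Y): β-rule — branch into T ((Z && U) -> V), F Y  //  F ((Z && U) -> V), T Y.
      branch 2.1 (add T ((Z && U) -> V), F Y):
        T ((Z && U) -> V): β-rule — branch into F (Z && U)  //  T V.
          branch 2.1.1 (add F (Z && U)):
            F (Z && U): β-rule — branch into F Z  //  F U.
              branch 2.1.1.1 (add F Z):
                ○ open, literals {U=1, Y=0, Z=0}.
              branch 2.1.1.2 (add F U):
                × closes — contains both U and !U.
          branch 2.1.2 (add T V):
            ○ open, literals {U=1, V=1, Y=0}.
      branch 2.2 (add F ((Z && U) -> V), T Y):
        F ((Z && U) -> V): α-rule — add T (Z && U), F V.
        T (Z && U): α-rule — add T Z, T U.
        ○ open, literals {U=1, V=0, Y=1, Z=1}.
1 branch closed, 7 open.
Each open branch fixes some atoms; the unmentioned ones are free. Counting distinct full assignments: branch {U=1, X=1} (Z, W, Y, V) contributes 16 new; branch {U=1, V=0} (Z, X, W, Y) contributes 8 new; branch {U=1, Z=0} (X, W, Y, V) contributes 4 new; branch {U=1, Z=0} (X, W, Y, V) contributes 0 new; branch {U=1, Y=0, Z=0} (X, W, V) contributes 0 new; branch {U=1, V=1, Y=0} (Z, X, W) contributes 2 new; branch {U=1, V=0, Y=1, Z=1} (X, W) contributes 0 new. Total: 30.

30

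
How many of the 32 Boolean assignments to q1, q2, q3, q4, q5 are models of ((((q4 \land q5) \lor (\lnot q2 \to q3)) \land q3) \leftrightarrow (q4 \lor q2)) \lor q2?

24

Initial set: {(((((q4 \land q5) \lor (\lnot q2 \to q3)) \land q3) \leftrightarrow (q4 \lor q2)) \lor q2)}.
(((((q4 \land q5) \lor (\lnot q2 \to q3)) \land q3) \leftrightarrow (q4 \lor q2)) \lor q2): β-rule — branch into ((((q4 \land q5) \lor (\lnot q2 \to q3)) \land q3) \leftrightarrow (q4 \lor q2))  //  q2.
  branch 1 (add ((((q4 \land q5) \lor (\lnot q2 \to q3)) \land q3) \leftrightarrow (q4 \lor q2))):
    ((((q4 \land q5) \lor (\lnot q2 \to q3)) \land q3) \leftrightarrow (q4 \lor q2)): β-rule — branch into (((q4 \land q5) \lor (\lnot q2 \to q3)) \land q3), (q4 \lor q2)  //  \lnot (((q4 \land q5) \lor (\lnot q2 \to q3)) \land q3), \lnot (q4 \lor q2).
      branch 1.1 (add (((q4 \land q5) \lor (\lnot q2 \to q3)) \land q3), (q4 \lor q2)):
        (((q4 \land q5) \lor (\lnot q2 \to q3)) \land q3): α-rule — add ((q4 \land q5) \lor (\lnot q2 \to q3)), q3.
        (q4 \lor q2): β-rule — branch into q4  //  q2.
          branch 1.1.1 (add q4):
            ((q4 \land q5) \lor (\lnot q2 \to q3)): β-rule — branch into (q4 \land q5)  //  (\lnot q2 \to q3).
              branch 1.1.1.1 (add (q4 \land q5)):
                (q4 \land q5): α-rule — add q4, q5.
                ○ open, literals {q3=true, q4=true, q5=true}.
              branch 1.1.1.2 (add (\lnot q2 \to q3)):
                (\lnot q2 \to q3): β-rule — branch into \lnot \lnot q2  //  q3.
                  branch 1.1.1.2.1 (add \lnot \lnot q2):
                    ○ open, literals {q2=true, q3=true, q4=true}.
                  branch 1.1.1.2.2 (add q3):
                    ○ open, literals {q3=true, q4=true}.
          branch 1.1.2 (add q2):
            ((q4 \land q5) \lor (\lnot q2 \to q3)): β-rule — branch into (q4 \land q5)  //  (\lnot q2 \to q3).
              branch 1.1.2.1 (add (q4 \land q5)):
                (q4 \land q5): α-rule — add q4, q5.
                ○ open, literals {q2=true, q3=true, q4=true, q5=true}.
              branch 1.1.2.2 (add (\lnot q2 \to q3)):
                (\lnot q2 \to q3): β-rule — branch into \lnot \lnot q2  //  q3.
                  branch 1.1.2.2.1 (add \lnot \lnot q2):
                    ○ open, literals {q2=true, q3=true}.
                  branch 1.1.2.2.2 (add q3):
                    ○ open, literals {q2=true, q3=true}.
      branch 1.2 (add \lnot (((q4 \land q5) \lor (\lnot q2 \to q3)) \land q3), \lnot (q4 \lor q2)):
        \lnot (q4 \lor q2): α-rule — add \lnot q4, \lnot q2.
        \lnot (((q4 \land q5) \lor (\lnot q2 \to q3)) \land q3): β-rule — branch into \lnot ((q4 \land q5) \lor (\lnot q2 \to q3))  //  \lnot q3.
          branch 1.2.1 (add \lnot ((q4 \land q5) \lor (\lnot q2 \to q3))):
            \lnot ((q4 \land q5) \lor (\lnot q2 \to q3)): α-rule — add \lnot (q4 \land q5), \lnot (\lnot q2 \to q3).
            \lnot (\lnot q2 \to q3): α-rule — add \lnot q2, \lnot q3.
            \lnot (q4 \land q5): β-rule — branch into \lnot q4  //  \lnot q5.
              branch 1.2.1.1 (add \lnot q4):
                ○ open, literals {q2=false, q3=false, q4=false}.
              branch 1.2.1.2 (add \lnot q5):
                ○ open, literals {q2=false, q3=false, q4=false, q5=false}.
          branch 1.2.2 (add \lnot q3):
            ○ open, literals {q2=false, q3=false, q4=false}.
  branch 2 (add q2):
    ○ open, literals {q2=true}.
0 branches closed, 10 open.
Each open branch fixes some atoms; the unmentioned ones are free. Counting distinct full assignments: branch {q3=true, q4=true, q5=true} (q1, q2) contributes 4 new; branch {q2=true, q3=true, q4=true} (q1, q5) contributes 2 new; branch {q3=true, q4=true} (q1, q2, q5) contributes 2 new; branch {q2=true, q3=true, q4=true, q5=true} (q1) contributes 0 new; branch {q2=true, q3=true} (q1, q4, q5) contributes 4 new; branch {q2=true, q3=true} (q1, q4, q5) contributes 0 new; branch {q2=false, q3=false, q4=false} (q1, q5) contributes 4 new; branch {q2=false, q3=false, q4=false, q5=false} (q1) contributes 0 new; branch {q2=false, q3=false, q4=false} (q1, q5) contributes 0 new; branch {q2=true} (q1, q3, q4, q5) contributes 8 new. Total: 24.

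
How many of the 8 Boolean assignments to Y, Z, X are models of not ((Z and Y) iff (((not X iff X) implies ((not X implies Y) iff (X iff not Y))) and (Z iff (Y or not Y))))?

Initial set: {T not ((Z and Y) iff (((not X iff X) implies ((not X implies Y) iff (X iff not Y))) and (Z iff (Y or not Y))))}.
T not ((Z and Y) iff (((not X iff X) implies ((not X implies Y) iff (X iff not Y))) and (Z iff (Y or not Y)))): β-rule — branch into T (Z and Y), F (((not X iff X) implies ((not X implies Y) iff (X iff not Y))) and (Z iff (Y or not Y)))  //  F (Z and Y), T (((not X iff X) implies ((not X implies Y) iff (X iff not Y))) and (Z iff (Y or not Y))).
  branch 1 (add T (Z and Y), F (((not X iff X) implies ((not X implies Y) iff (X iff not Y))) and (Z iff (Y or not Y)))):
    T (Z and Y): α-rule — add T Z, T Y.
    F (((not X iff X) implies ((not X implies Y) iff (X iff not Y))) and (Z iff (Y or not Y))): β-rule — branch into F ((not X iff X) implies ((not X implies Y) iff (X iff not Y)))  //  F (Z iff (Y or not Y)).
      branch 1.1 (add F ((not X iff X) implies ((not X implies Y) iff (X iff not Y)))):
        F ((not X iff X) implies ((not X implies Y) iff (X iff not Y))): α-rule — add T (not X iff X), F ((not X implies Y) iff (X iff not Y)).
        T (not X iff X): β-rule — branch into T not X, T X  //  F not X, F X.
          branch 1.1.1 (add T not X, T X):
            × closes — contains both X and not X.
          branch 1.1.2 (add F not X, F X):
            × closes — contains both X and not X.
      branch 1.2 (add F (Z iff (Y or not Y))):
        F (Z iff (Y or not Y)): β-rule — branch into T Z, F (Y or not Y)  //  F Z, T (Y or not Y).
          branch 1.2.1 (add T Z, F (Y or not Y)):
            F (Y or not Y): α-rule — add F Y, F not Y.
            × closes — contains both Y and not Y.
          branch 1.2.2 (add F Z, T (Y or not Y)):
            × closes — contains both Z and not Z.
  branch 2 (add F (Z and Y), T (((not X iff X) implies ((not X implies Y) iff (X iff not Y))) and (Z iff (Y or not Y)))):
    T (((not X iff X) implies ((not X implies Y) iff (X iff not Y))) and (Z iff (Y or not Y))): α-rule — add T ((not X iff X) implies ((not X implies Y) iff (X iff not Y))), T (Z iff (Y or not Y)).
    F (Z and Y): β-rule — branch into F Z  //  F Y.
      branch 2.1 (add F Z):
        T ((not X iff X) implies ((not X implies Y) iff (X iff not Y))): β-rule — branch into F (not X iff X)  //  T ((not X implies Y) iff (X iff not Y)).
          branch 2.1.1 (add F (not X iff X)):
            T (Z iff (Y or not Y)): β-rule — branch into T Z, T (Y or not Y)  //  F Z, F (Y or not Y).
              branch 2.1.1.1 (add T Z, T (Y or not Y)):
                × closes — contains both Z and not Z.
              branch 2.1.1.2 (add F Z, F (Y or not Y)):
                F (Y or not Y): α-rule — add F Y, F not Y.
                × closes — contains both Y and not Y.
          branch 2.1.2 (add T ((not X implies Y) iff (X iff not Y))):
            T (Z iff (Y or not Y)): β-rule — branch into T Z, T (Y or not Y)  //  F Z, F (Y or not Y).
              branch 2.1.2.1 (add T Z, T (Y or not Y)):
                × closes — contains both Z and not Z.
              branch 2.1.2.2 (add F Z, F (Y or not Y)):
                F (Y or not Y): α-rule — add F Y, F not Y.
                × closes — contains both Y and not Y.
      branch 2.2 (add F Y):
        T ((not X iff X) implies ((not X implies Y) iff (X iff not Y))): β-rule — branch into F (not X iff X)  //  T ((not X implies Y) iff (X iff not Y)).
          branch 2.2.1 (add F (not X iff X)):
            T (Z iff (Y or not Y)): β-rule — branch into T Z, T (Y or not Y)  //  F Z, F (Y or not Y).
              branch 2.2.1.1 (add T Z, T (Y or not Y)):
                F (not X iff X): β-rule — branch into T not X, F X  //  F not X, T X.
                  branch 2.2.1.1.1 (add T not X, F X):
                    T (Y or not Y): β-rule — branch into T Y  //  T not Y.
                      branch 2.2.1.1.1.1 (add T Y):
                        × closes — contains both Y and not Y.
                      branch 2.2.1.1.1.2 (add T not Y):
                        ○ open, literals {X=0, Y=0, Z=1}.
                  branch 2.2.1.1.2 (add F not X, T X):
                    T (Y or not Y): β-rule — branch into T Y  //  T not Y.
                      branch 2.2.1.1.2.1 (add T Y):
                        × closes — contains both Y and not Y.
                      branch 2.2.1.1.2.2 (add T not Y):
                        ○ open, literals {X=1, Y=0, Z=1}.
              branch 2.2.1.2 (add F Z, F (Y or not Y)):
                F (Y or not Y): α-rule — add F Y, F not Y.
                × closes — contains both Y and not Y.
          branch 2.2.2 (add T ((not X implies Y) iff (X iff not Y))):
            T (Z iff (Y or not Y)): β-rule — branch into T Z, T (Y or not Y)  //  F Z, F (Y or not Y).
              branch 2.2.2.1 (add T Z, T (Y or not Y)):
                T ((not X implies Y) iff (X iff not Y)): β-rule — branch into T (not X implies Y), T (X iff not Y)  //  F (not X implies Y), F (X iff not Y).
                  branch 2.2.2.1.1 (add T (not X implies Y), T (X iff not Y)):
                    T (Y or not Y): β-rule — branch into T Y  //  T not Y.
                      branch 2.2.2.1.1.1 (add T Y):
                        × closes — contains both Y and not Y.
                      branch 2.2.2.1.1.2 (add T not Y):
                        T (not X implies Y): β-rule — branch into F not X  //  T Y.
                          branch 2.2.2.1.1.2.1 (add F not X):
                            T (X iff not Y): β-rule — branch into T X, T not Y  //  F X, F not Y.
                              branch 2.2.2.1.1.2.1.1 (add T X, T not Y):
                                ○ open, literals {X=1, Y=0, Z=1}.
                              branch 2.2.2.1.1.2.1.2 (add F X, F not Y):
                                × closes — contains both X and not X.
                          branch 2.2.2.1.1.2.2 (add T Y):
                            × closes — contains both Y and not Y.
                  branch 2.2.2.1.2 (add F (not X implies Y), F (X iff not Y)):
                    F (not X implies Y): α-rule — add T not X, F Y.
                    T (Y or not Y): β-rule — branch into T Y  //  T not Y.
                      branch 2.2.2.1.2.1 (add T Y):
                        × closes — contains both Y and not Y.
                      branch 2.2.2.1.2.2 (add T not Y):
                        F (X iff not Y): β-rule — branch into T X, F not Y  //  F X, T not Y.
                          branch 2.2.2.1.2.2.1 (add T X, F not Y):
                            × closes — contains both X and not X.
                          branch 2.2.2.1.2.2.2 (add F X, T not Y):
                            ○ open, literals {X=0, Y=0, Z=1}.
              branch 2.2.2.2 (add F Z, F (Y or not Y)):
                F (Y or not Y): α-rule — add F Y, F not Y.
                × closes — contains both Y and not Y.
17 branches closed, 4 open.
Each open branch fixes some atoms; the unmentioned ones are free. Counting distinct full assignments: branch {X=0, Y=0, Z=1} (none free) contributes 1 new; branch {X=1, Y=0, Z=1} (none free) contributes 1 new; branch {X=1, Y=0, Z=1} (none free) contributes 0 new; branch {X=0, Y=0, Z=1} (none free) contributes 0 new. Total: 2.

2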